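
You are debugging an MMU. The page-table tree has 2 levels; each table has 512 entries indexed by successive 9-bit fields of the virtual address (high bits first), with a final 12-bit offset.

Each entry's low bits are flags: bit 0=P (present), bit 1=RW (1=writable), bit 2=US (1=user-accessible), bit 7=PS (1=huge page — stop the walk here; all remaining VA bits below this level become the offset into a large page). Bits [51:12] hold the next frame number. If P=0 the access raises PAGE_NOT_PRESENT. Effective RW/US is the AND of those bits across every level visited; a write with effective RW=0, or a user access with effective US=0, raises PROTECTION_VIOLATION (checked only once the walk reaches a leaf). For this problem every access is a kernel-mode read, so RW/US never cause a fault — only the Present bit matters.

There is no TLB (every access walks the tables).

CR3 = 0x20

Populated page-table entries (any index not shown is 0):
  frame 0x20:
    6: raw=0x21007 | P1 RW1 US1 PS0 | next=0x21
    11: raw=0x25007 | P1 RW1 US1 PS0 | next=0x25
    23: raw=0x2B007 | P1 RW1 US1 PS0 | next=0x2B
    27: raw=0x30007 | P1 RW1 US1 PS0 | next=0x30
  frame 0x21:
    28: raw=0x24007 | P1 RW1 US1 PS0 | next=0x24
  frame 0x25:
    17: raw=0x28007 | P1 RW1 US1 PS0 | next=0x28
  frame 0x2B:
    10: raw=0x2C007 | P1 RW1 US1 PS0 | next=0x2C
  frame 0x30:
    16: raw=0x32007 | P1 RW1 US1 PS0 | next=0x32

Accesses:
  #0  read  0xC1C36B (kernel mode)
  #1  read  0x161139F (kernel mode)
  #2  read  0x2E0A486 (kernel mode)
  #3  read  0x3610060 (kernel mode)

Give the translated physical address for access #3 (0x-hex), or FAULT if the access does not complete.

Walk each access:
#0 VA=0xC1C36B (r,kernel):
  L0: frame=0x20 idx=6 entry=0x21007 [P=1 RW=1 US=1 PS=0]
  L1: frame=0x21 idx=28 entry=0x24007 [P=1 RW=1 US=1 PS=0]
  ✓ 0x2436B  — 2 lookups
#1 VA=0x161139F (r,kernel):
  L0: frame=0x20 idx=11 entry=0x25007 [P=1 RW=1 US=1 PS=0]
  L1: frame=0x25 idx=17 entry=0x28007 [P=1 RW=1 US=1 PS=0]
  ✓ 0x2839F  — 2 lookups
#2 VA=0x2E0A486 (r,kernel):
  L0: frame=0x20 idx=23 entry=0x2B007 [P=1 RW=1 US=1 PS=0]
  L1: frame=0x2B idx=10 entry=0x2C007 [P=1 RW=1 US=1 PS=0]
  ✓ 0x2C486  — 2 lookups
#3 VA=0x3610060 (r,kernel):
  L0: frame=0x20 idx=27 entry=0x30007 [P=1 RW=1 US=1 PS=0]
  L1: frame=0x30 idx=16 entry=0x32007 [P=1 RW=1 US=1 PS=0]
  ✓ 0x32060  — 2 lookups

Access #3 PA: 0x32060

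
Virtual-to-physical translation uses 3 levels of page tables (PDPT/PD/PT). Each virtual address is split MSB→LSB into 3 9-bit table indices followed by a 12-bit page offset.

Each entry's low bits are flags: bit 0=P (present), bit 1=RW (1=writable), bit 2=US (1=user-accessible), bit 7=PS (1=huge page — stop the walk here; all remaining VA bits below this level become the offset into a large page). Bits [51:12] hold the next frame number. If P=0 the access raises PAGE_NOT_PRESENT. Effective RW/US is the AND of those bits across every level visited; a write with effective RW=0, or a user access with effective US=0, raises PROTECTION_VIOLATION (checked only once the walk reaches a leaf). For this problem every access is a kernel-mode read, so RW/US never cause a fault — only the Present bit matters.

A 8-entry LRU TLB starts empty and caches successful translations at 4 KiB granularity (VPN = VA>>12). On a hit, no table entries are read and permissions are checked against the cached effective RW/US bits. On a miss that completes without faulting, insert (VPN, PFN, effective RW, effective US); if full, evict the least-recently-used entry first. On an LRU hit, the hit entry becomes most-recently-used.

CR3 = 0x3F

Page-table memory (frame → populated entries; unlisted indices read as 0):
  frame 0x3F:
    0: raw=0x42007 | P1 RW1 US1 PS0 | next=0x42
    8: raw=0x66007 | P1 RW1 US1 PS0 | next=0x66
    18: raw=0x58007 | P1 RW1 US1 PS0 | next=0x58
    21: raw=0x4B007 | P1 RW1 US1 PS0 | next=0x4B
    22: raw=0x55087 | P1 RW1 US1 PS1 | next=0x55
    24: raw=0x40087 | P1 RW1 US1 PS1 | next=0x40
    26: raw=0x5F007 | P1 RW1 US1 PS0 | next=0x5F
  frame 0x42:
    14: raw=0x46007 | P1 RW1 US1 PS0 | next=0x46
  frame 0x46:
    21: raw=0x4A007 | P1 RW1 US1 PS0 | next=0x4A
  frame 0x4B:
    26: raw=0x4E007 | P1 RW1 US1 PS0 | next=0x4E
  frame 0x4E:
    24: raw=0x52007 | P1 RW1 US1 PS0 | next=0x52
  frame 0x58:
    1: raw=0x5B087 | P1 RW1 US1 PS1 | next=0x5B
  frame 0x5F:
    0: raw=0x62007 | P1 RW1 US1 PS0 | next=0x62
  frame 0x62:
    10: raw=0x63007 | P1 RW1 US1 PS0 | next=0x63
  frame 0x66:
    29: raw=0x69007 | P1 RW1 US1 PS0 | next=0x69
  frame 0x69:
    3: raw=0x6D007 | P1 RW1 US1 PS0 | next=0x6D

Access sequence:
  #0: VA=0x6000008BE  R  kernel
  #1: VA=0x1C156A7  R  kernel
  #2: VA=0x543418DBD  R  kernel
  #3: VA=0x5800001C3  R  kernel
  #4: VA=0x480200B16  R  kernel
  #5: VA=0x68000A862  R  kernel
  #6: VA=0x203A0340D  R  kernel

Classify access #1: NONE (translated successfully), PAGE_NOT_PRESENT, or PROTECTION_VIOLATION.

Trace:
#0 VA=0x6000008BE (r,kernel):
  L0 @0x3F[24] → 0x40087  P=1,RW=1,US=1,PS=1
  → PA=0x408BE (huge @L0)  (1 entries read)
#1 VA=0x1C156A7 (r,kernel):
  L0 @0x3F[0] → 0x42007  P=1,RW=1,US=1,PS=0
  L1 @0x42[14] → 0x46007  P=1,RW=1,US=1,PS=0
  L2 @0x46[21] → 0x4A007  P=1,RW=1,US=1,PS=0
  → PA=0x4A6A7  (3 entries read)
#2 VA=0x543418DBD (r,kernel):
  L0 @0x3F[21] → 0x4B007  P=1,RW=1,US=1,PS=0
  L1 @0x4B[26] → 0x4E007  P=1,RW=1,US=1,PS=0
  L2 @0x4E[24] → 0x52007  P=1,RW=1,US=1,PS=0
  → PA=0x52DBD  (3 entries read)
#3 VA=0x5800001C3 (r,kernel):
  L0 @0x3F[22] → 0x55087  P=1,RW=1,US=1,PS=1
  → PA=0x551C3 (huge @L0)  (1 entries read)
#4 VA=0x480200B16 (r,kernel):
  L0 @0x3F[18] → 0x58007  P=1,RW=1,US=1,PS=0
  L1 @0x58[1] → 0x5B087  P=1,RW=1,US=1,PS=1
  → PA=0x5BB16 (huge @L1)  (2 entries read)
#5 VA=0x68000A862 (r,kernel):
  L0 @0x3F[26] → 0x5F007  P=1,RW=1,US=1,PS=0
  L1 @0x5F[0] → 0x62007  P=1,RW=1,US=1,PS=0
  L2 @0x62[10] → 0x63007  P=1,RW=1,US=1,PS=0
  → PA=0x63862  (3 entries read)
#6 VA=0x203A0340D (r,kernel):
  L0 @0x3F[8] → 0x66007  P=1,RW=1,US=1,PS=0
  L1 @0x66[29] → 0x69007  P=1,RW=1,US=1,PS=0
  L2 @0x69[3] → 0x6D007  P=1,RW=1,US=1,PS=0
  → PA=0x6D40D  (3 entries read)

Access #1 fault: NONE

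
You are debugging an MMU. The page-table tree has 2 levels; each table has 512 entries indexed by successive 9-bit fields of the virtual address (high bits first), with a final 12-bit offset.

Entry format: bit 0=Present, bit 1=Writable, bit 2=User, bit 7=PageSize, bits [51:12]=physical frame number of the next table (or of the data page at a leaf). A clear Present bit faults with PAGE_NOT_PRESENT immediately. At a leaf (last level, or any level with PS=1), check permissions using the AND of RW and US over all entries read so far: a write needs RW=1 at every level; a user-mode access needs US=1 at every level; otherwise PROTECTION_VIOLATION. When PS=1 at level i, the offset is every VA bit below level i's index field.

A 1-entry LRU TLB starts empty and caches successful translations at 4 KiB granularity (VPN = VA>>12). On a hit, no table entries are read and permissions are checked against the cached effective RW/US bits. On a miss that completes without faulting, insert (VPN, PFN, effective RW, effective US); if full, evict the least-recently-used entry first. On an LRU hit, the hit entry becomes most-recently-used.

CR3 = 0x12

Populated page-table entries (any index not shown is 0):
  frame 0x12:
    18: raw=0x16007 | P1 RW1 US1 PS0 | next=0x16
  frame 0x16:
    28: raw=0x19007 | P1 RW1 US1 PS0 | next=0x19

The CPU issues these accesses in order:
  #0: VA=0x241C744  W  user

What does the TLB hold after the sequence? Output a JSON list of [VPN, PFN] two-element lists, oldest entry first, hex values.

Trace:
#0 VA=0x241C744 (w,user):
  L0: frame=0x12 idx=18 entry=0x16007 [P=1 RW=1 US=1 PS=0]
  L1: frame=0x16 idx=28 entry=0x19007 [P=1 RW=1 US=1 PS=0]
  ⇒ phys 0x19744  [2 reads]

TLB: [["0x241C", "0x19"]]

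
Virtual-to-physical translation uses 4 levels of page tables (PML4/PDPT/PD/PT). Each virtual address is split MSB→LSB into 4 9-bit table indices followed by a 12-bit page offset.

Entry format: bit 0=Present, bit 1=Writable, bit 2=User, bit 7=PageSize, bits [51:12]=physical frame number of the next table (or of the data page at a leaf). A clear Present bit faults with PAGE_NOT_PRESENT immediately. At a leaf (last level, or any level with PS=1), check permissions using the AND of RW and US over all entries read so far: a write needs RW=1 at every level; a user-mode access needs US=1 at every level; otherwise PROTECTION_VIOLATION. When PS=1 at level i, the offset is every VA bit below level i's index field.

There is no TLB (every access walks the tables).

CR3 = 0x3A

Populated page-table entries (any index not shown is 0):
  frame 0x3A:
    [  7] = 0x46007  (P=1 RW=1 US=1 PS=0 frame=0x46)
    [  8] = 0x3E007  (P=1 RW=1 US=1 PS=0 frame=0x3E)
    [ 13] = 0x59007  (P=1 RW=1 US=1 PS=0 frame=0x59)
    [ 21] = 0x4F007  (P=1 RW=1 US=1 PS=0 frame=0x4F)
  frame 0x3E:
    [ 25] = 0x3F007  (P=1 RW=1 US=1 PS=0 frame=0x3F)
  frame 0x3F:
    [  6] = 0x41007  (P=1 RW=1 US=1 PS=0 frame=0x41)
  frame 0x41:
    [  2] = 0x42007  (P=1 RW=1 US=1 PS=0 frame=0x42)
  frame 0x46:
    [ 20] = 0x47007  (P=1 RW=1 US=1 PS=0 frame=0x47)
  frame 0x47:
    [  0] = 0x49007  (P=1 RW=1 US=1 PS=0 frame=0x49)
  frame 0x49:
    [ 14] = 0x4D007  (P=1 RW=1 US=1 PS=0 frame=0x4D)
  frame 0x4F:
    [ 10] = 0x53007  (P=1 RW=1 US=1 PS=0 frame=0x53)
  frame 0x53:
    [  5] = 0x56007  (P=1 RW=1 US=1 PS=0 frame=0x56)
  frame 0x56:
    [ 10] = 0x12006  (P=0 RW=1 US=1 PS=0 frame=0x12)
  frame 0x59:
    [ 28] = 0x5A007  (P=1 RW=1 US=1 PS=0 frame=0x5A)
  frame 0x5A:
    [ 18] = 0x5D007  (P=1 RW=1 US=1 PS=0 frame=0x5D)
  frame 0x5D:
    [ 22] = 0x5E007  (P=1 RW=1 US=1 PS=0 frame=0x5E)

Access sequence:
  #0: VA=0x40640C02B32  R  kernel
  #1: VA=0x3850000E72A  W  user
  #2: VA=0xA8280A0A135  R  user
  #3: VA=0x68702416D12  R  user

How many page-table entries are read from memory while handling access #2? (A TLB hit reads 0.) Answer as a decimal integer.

Trace:
#0 VA=0x40640C02B32 (r,kernel):
  L0 @0x3A[8] → 0x3E007  P=1,RW=1,US=1,PS=0
  L1 @0x3E[25] → 0x3F007  P=1,RW=1,US=1,PS=0
  L2 @0x3F[6] → 0x41007  P=1,RW=1,US=1,PS=0
  L3 @0x41[2] → 0x42007  P=1,RW=1,US=1,PS=0
  → PA=0x42B32  (4 entries read)
#1 VA=0x3850000E72A (w,user):
  L0 @0x3A[7] → 0x46007  P=1,RW=1,US=1,PS=0
  L1 @0x46[20] → 0x47007  P=1,RW=1,US=1,PS=0
  L2 @0x47[0] → 0x49007  P=1,RW=1,US=1,PS=0
  L3 @0x49[14] → 0x4D007  P=1,RW=1,US=1,PS=0
  → PA=0x4D72A  (4 entries read)
#2 VA=0xA8280A0A135 (r,user):
  L0 @0x3A[21] → 0x4F007  P=1,RW=1,US=1,PS=0
  L1 @0x4F[10] → 0x53007  P=1,RW=1,US=1,PS=0
  L2 @0x53[5] → 0x56007  P=1,RW=1,US=1,PS=0
  L3 @0x56[10] → 0x12006  P=0,RW=1,US=1,PS=0
  ✗ PAGE_NOT_PRESENT  [4 reads]
#3 VA=0x68702416D12 (r,user):
  L0 @0x3A[13] → 0x59007  P=1,RW=1,US=1,PS=0
  L1 @0x59[28] → 0x5A007  P=1,RW=1,US=1,PS=0
  L2 @0x5A[18] → 0x5D007  P=1,RW=1,US=1,PS=0
  L3 @0x5D[22] → 0x5E007  P=1,RW=1,US=1,PS=0
  → PA=0x5ED12  (4 entries read)

Entries read for #2: 4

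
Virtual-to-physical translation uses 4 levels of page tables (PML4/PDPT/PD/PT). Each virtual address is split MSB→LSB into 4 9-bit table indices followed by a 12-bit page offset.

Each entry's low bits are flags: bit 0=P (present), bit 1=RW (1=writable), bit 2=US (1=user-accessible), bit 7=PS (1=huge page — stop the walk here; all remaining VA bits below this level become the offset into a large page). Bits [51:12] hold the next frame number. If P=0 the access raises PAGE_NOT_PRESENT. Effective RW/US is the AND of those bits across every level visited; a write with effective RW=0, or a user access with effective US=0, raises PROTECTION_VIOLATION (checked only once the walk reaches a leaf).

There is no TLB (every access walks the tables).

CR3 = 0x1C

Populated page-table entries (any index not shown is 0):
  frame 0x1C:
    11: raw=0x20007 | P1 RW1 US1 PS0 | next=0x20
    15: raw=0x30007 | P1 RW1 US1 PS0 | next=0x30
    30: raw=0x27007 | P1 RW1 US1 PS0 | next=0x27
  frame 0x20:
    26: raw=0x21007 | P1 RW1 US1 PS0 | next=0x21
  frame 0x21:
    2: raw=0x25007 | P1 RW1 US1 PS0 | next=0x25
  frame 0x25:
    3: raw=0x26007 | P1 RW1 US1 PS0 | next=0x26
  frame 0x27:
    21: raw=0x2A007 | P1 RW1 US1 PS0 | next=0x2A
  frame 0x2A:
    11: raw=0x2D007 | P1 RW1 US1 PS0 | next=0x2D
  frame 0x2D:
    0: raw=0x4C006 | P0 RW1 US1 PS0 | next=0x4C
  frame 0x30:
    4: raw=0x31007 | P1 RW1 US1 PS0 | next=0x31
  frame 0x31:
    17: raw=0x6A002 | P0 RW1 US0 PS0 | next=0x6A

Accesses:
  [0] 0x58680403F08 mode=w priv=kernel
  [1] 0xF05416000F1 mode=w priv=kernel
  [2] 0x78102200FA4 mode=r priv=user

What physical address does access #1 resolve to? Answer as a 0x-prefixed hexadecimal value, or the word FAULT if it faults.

Walk each access:
#0 VA=0x58680403F08 (w,kernel):
  [0] read 0x1C idx=11: raw=0x20007 flags P=1 W=1 U=1 S=0
  [1] read 0x20 idx=26: raw=0x21007 flags P=1 W=1 U=1 S=0
  [2] read 0x21 idx=2: raw=0x25007 flags P=1 W=1 U=1 S=0
  [3] read 0x25 idx=3: raw=0x26007 flags P=1 W=1 U=1 S=0
  ✓ 0x26F08  — 4 lookups
#1 VA=0xF05416000F1 (w,kernel):
  [0] read 0x1C idx=30: raw=0x27007 flags P=1 W=1 U=1 S=0
  [1] read 0x27 idx=21: raw=0x2A007 flags P=1 W=1 U=1 S=0
  [2] read 0x2A idx=11: raw=0x2D007 flags P=1 W=1 U=1 S=0
  [3] read 0x2D idx=0: raw=0x4C006 flags P=0 W=1 U=1 S=0
  ✗ PAGE_NOT_PRESENT  [4 reads]
#2 VA=0x78102200FA4 (r,user):
  [0] read 0x1C idx=15: raw=0x30007 flags P=1 W=1 U=1 S=0
  [1] read 0x30 idx=4: raw=0x31007 flags P=1 W=1 U=1 S=0
  [2] read 0x31 idx=17: raw=0x6A002 flags P=0 W=1 U=0 S=0
  ✗ PAGE_NOT_PRESENT  [3 reads]

Access #1 PA: FAULT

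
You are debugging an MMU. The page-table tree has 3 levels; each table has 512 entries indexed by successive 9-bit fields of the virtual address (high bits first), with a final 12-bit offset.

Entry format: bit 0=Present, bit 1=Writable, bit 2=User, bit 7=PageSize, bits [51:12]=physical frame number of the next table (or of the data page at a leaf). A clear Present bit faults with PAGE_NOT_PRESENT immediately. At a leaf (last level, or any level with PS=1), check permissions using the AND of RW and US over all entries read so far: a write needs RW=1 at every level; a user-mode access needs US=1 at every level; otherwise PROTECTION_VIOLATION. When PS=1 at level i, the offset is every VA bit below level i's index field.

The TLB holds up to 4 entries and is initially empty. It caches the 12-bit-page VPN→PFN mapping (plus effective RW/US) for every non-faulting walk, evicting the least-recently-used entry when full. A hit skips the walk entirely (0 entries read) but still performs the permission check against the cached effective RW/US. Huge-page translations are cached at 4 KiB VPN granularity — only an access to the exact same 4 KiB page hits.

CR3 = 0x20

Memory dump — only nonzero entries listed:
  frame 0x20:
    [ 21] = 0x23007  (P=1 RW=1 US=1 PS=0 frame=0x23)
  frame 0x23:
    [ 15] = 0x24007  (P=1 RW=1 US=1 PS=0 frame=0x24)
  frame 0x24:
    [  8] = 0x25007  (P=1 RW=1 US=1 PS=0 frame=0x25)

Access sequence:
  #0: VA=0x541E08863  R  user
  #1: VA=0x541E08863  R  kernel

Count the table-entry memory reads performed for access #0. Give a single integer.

Trace:
#0 VA=0x541E08863 (r,user):
  lvl0: tbl 0x20, slot 21 ⇒ 0x23007 (P1/RW1/US1/PS0)
  lvl1: tbl 0x23, slot 15 ⇒ 0x24007 (P1/RW1/US1/PS0)
  lvl2: tbl 0x24, slot 8 ⇒ 0x25007 (P1/RW1/US1/PS0)
  → PA=0x25863  (3 entries read)
#1 VA=0x541E08863 (r,kernel):
  TLB hit vpn=0x541E08 → PA=0x25863

Entries read for #0: 3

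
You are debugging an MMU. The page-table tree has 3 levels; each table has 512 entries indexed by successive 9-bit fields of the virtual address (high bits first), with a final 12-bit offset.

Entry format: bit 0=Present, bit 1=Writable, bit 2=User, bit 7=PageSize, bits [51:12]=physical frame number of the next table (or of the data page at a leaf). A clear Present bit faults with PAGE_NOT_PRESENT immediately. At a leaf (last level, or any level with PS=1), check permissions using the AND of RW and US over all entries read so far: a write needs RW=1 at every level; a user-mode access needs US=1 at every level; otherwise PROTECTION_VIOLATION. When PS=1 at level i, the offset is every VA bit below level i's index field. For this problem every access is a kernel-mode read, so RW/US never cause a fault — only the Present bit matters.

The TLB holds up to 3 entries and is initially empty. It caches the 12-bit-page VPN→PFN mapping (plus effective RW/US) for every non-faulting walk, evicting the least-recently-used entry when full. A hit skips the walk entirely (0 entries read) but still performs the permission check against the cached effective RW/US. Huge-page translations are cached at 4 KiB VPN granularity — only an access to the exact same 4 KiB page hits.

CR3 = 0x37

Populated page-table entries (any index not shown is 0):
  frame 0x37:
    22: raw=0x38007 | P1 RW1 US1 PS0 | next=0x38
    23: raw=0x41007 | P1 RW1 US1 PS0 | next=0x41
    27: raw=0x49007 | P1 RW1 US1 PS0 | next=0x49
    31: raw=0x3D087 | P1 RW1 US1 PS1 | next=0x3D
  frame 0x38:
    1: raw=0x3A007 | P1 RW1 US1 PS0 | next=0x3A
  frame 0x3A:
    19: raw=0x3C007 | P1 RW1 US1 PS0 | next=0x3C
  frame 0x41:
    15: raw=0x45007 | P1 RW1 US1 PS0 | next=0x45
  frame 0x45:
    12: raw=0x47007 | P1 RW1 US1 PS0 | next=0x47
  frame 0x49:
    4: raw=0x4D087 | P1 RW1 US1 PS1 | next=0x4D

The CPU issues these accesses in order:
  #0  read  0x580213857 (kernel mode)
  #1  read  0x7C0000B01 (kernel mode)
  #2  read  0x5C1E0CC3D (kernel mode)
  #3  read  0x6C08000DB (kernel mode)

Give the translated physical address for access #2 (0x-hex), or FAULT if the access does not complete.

Walk each access:
#0 VA=0x580213857 (r,kernel):
  L0 @0x37[22] → 0x38007  P=1,RW=1,US=1,PS=0
  L1 @0x38[1] → 0x3A007  P=1,RW=1,US=1,PS=0
  L2 @0x3A[19] → 0x3C007  P=1,RW=1,US=1,PS=0
  ⇒ phys 0x3C857  [3 reads]
#1 VA=0x7C0000B01 (r,kernel):
  L0 @0x37[31] → 0x3D087  P=1,RW=1,US=1,PS=1
  ⇒ phys 0x3DB01 (huge @L0)  [1 reads]
#2 VA=0x5C1E0CC3D (r,kernel):
  L0 @0x37[23] → 0x41007  P=1,RW=1,US=1,PS=0
  L1 @0x41[15] → 0x45007  P=1,RW=1,US=1,PS=0
  L2 @0x45[12] → 0x47007  P=1,RW=1,US=1,PS=0
  ⇒ phys 0x47C3D  [3 reads]
#3 VA=0x6C08000DB (r,kernel):
  L0 @0x37[27] → 0x49007  P=1,RW=1,US=1,PS=0
  L1 @0x49[4] → 0x4D087  P=1,RW=1,US=1,PS=1
  ⇒ phys 0x4D0DB (huge @L1)  [2 reads]

Access #2 PA: 0x47C3D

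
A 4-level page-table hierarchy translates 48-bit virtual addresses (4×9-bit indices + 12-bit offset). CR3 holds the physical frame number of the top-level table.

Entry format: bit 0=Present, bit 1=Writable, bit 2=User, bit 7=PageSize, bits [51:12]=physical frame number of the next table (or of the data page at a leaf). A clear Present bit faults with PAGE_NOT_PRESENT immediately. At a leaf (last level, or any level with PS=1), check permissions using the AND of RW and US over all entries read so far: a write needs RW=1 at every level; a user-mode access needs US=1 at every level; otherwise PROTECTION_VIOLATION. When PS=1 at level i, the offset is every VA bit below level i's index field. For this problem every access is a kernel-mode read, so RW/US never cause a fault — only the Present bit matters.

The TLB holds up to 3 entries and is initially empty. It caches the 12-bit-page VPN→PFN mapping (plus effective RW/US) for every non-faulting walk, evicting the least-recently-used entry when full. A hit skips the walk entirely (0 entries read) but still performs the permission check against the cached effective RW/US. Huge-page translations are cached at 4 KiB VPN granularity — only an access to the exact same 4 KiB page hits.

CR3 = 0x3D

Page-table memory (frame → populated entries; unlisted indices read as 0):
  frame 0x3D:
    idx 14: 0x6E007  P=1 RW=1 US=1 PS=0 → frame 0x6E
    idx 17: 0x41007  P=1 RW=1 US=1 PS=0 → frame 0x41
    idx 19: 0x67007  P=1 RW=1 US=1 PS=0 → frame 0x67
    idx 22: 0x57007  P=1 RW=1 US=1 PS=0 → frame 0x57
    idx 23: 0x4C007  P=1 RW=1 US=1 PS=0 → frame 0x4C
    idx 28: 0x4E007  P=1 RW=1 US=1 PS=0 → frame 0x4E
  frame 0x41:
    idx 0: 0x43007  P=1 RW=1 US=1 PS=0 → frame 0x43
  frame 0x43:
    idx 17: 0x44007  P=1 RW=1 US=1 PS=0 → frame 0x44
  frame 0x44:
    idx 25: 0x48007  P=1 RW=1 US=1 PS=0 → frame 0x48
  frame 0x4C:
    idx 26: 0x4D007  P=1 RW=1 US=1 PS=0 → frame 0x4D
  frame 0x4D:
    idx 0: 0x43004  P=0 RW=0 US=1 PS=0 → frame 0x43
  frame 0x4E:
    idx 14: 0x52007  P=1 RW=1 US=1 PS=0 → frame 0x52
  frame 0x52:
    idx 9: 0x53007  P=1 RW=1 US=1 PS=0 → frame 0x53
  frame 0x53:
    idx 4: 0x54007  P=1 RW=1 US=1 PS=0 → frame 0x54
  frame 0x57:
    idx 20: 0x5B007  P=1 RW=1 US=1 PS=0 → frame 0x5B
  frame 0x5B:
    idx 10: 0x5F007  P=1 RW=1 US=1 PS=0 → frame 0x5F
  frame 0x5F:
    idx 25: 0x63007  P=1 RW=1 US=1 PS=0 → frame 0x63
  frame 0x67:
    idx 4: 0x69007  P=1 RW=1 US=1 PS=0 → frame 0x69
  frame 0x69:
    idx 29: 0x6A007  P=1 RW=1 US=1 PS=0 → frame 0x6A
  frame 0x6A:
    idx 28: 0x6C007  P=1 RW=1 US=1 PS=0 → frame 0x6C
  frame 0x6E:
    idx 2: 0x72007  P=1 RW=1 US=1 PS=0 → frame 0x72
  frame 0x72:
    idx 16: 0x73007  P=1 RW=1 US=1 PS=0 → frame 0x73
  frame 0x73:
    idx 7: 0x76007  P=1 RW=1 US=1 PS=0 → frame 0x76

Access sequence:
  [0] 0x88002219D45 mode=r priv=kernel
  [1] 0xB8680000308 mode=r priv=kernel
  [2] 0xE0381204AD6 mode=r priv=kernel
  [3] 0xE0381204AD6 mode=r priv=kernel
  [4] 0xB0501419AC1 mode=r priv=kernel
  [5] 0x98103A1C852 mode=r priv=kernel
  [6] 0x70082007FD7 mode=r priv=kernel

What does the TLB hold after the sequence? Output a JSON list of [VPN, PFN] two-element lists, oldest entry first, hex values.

Per-access translation:
#0 VA=0x88002219D45 (r,kernel):
  lvl0: tbl 0x3D, slot 17 ⇒ 0x41007 (P1/RW1/US1/PS0)
  lvl1: tbl 0x41, slot 0 ⇒ 0x43007 (P1/RW1/US1/PS0)
  lvl2: tbl 0x43, slot 17 ⇒ 0x44007 (P1/RW1/US1/PS0)
  lvl3: tbl 0x44, slot 25 ⇒ 0x48007 (P1/RW1/US1/PS0)
  → PA=0x48D45  (4 entries read)
#1 VA=0xB8680000308 (r,kernel):
  lvl0: tbl 0x3D, slot 23 ⇒ 0x4C007 (P1/RW1/US1/PS0)
  lvl1: tbl 0x4C, slot 26 ⇒ 0x4D007 (P1/RW1/US1/PS0)
  lvl2: tbl 0x4D, slot 0 ⇒ 0x43004 (P0/RW0/US1/PS0)
  ⇒ fault: PAGE_NOT_PRESENT  — 3 lookups
#2 VA=0xE0381204AD6 (r,kernel):
  lvl0: tbl 0x3D, slot 28 ⇒ 0x4E007 (P1/RW1/US1/PS0)
  lvl1: tbl 0x4E, slot 14 ⇒ 0x52007 (P1/RW1/US1/PS0)
  lvl2: tbl 0x52, slot 9 ⇒ 0x53007 (P1/RW1/US1/PS0)
  lvl3: tbl 0x53, slot 4 ⇒ 0x54007 (P1/RW1/US1/PS0)
  → PA=0x54AD6  (4 entries read)
#3 VA=0xE0381204AD6 (r,kernel):
  TLB hit vpn=0xE0381204 → PA=0x54AD6
#4 VA=0xB0501419AC1 (r,kernel):
  lvl0: tbl 0x3D, slot 22 ⇒ 0x57007 (P1/RW1/US1/PS0)
  lvl1: tbl 0x57, slot 20 ⇒ 0x5B007 (P1/RW1/US1/PS0)
  lvl2: tbl 0x5B, slot 10 ⇒ 0x5F007 (P1/RW1/US1/PS0)
  lvl3: tbl 0x5F, slot 25 ⇒ 0x63007 (P1/RW1/US1/PS0)
  → PA=0x63AC1  (4 entries read)
#5 VA=0x98103A1C852 (r,kernel):
  lvl0: tbl 0x3D, slot 19 ⇒ 0x67007 (P1/RW1/US1/PS0)
  lvl1: tbl 0x67, slot 4 ⇒ 0x69007 (P1/RW1/US1/PS0)
  lvl2: tbl 0x69, slot 29 ⇒ 0x6A007 (P1/RW1/US1/PS0)
  lvl3: tbl 0x6A, slot 28 ⇒ 0x6C007 (P1/RW1/US1/PS0)
  → PA=0x6C852  (4 entries read)
#6 VA=0x70082007FD7 (r,kernel):
  lvl0: tbl 0x3D, slot 14 ⇒ 0x6E007 (P1/RW1/US1/PS0)
  lvl1: tbl 0x6E, slot 2 ⇒ 0x72007 (P1/RW1/US1/PS0)
  lvl2: tbl 0x72, slot 16 ⇒ 0x73007 (P1/RW1/US1/PS0)
  lvl3: tbl 0x73, slot 7 ⇒ 0x76007 (P1/RW1/US1/PS0)
  → PA=0x76FD7  (4 entries read)

TLB: [["0xB0501419", "0x63"], ["0x98103A1C", "0x6C"], ["0x70082007", "0x76"]]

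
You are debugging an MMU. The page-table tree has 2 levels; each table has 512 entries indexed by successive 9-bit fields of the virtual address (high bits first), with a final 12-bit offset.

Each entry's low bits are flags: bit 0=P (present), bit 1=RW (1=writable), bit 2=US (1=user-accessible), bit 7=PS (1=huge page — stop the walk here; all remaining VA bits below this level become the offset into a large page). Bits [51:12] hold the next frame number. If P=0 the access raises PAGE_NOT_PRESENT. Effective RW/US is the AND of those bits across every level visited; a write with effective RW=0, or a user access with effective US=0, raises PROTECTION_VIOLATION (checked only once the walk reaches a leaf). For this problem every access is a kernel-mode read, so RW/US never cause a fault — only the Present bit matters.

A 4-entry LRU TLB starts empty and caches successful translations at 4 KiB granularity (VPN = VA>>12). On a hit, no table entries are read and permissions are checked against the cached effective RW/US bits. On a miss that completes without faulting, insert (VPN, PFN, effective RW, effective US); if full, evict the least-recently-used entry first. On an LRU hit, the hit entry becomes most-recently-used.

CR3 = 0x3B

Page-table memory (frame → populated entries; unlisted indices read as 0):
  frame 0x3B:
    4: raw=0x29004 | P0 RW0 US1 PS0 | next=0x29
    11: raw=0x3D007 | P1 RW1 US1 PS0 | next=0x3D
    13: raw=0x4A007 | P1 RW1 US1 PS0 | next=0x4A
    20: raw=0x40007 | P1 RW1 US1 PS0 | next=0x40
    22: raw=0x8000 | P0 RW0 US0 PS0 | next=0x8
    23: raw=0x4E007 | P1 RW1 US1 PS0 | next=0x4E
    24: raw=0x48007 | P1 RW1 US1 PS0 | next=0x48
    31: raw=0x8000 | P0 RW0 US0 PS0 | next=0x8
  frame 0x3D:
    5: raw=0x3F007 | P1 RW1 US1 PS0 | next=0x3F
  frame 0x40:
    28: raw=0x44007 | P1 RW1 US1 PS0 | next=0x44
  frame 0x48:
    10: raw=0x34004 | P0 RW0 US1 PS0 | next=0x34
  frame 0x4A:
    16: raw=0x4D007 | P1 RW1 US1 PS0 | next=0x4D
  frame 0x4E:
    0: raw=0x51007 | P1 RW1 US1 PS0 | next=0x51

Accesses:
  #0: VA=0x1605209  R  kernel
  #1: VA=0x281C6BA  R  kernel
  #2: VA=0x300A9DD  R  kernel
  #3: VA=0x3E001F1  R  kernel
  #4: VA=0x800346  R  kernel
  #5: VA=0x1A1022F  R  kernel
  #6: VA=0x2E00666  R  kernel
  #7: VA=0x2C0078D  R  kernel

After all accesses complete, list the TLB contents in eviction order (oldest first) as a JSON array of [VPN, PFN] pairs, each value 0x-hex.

Trace:
#0 VA=0x1605209 (r,kernel):
  [0] read 0x3B idx=11: raw=0x3D007 flags P=1 W=1 U=1 S=0
  [1] read 0x3D idx=5: raw=0x3F007 flags P=1 W=1 U=1 S=0
  → PA=0x3F209  (2 entries read)
#1 VA=0x281C6BA (r,kernel):
  [0] read 0x3B idx=20: raw=0x40007 flags P=1 W=1 U=1 S=0
  [1] read 0x40 idx=28: raw=0x44007 flags P=1 W=1 U=1 S=0
  → PA=0x446BA  (2 entries read)
#2 VA=0x300A9DD (r,kernel):
  [0] read 0x3B idx=24: raw=0x48007 flags P=1 W=1 U=1 S=0
  [1] read 0x48 idx=10: raw=0x34004 flags P=0 W=0 U=1 S=0
  ⇒ fault: PAGE_NOT_PRESENT  — 2 lookups
#3 VA=0x3E001F1 (r,kernel):
  [0] read 0x3B idx=31: raw=0x8000 flags P=0 W=0 U=0 S=0
  ⇒ fault: PAGE_NOT_PRESENT  — 1 lookups
#4 VA=0x800346 (r,kernel):
  [0] read 0x3B idx=4: raw=0x29004 flags P=0 W=0 U=1 S=0
  ⇒ fault: PAGE_NOT_PRESENT  — 1 lookups
#5 VA=0x1A1022F (r,kernel):
  [0] read 0x3B idx=13: raw=0x4A007 flags P=1 W=1 U=1 S=0
  [1] read 0x4A idx=16: raw=0x4D007 flags P=1 W=1 U=1 S=0
  → PA=0x4D22F  (2 entries read)
#6 VA=0x2E00666 (r,kernel):
  [0] read 0x3B idx=23: raw=0x4E007 flags P=1 W=1 U=1 S=0
  [1] read 0x4E idx=0: raw=0x51007 flags P=1 W=1 U=1 S=0
  → PA=0x51666  (2 entries read)
#7 VA=0x2C0078D (r,kernel):
  [0] read 0x3B idx=22: raw=0x8000 flags P=0 W=0 U=0 S=0
  ⇒ fault: PAGE_NOT_PRESENT  — 1 lookups

TLB: [["0x1605", "0x3F"], ["0x281C", "0x44"], ["0x1A10", "0x4D"], ["0x2E00", "0x51"]]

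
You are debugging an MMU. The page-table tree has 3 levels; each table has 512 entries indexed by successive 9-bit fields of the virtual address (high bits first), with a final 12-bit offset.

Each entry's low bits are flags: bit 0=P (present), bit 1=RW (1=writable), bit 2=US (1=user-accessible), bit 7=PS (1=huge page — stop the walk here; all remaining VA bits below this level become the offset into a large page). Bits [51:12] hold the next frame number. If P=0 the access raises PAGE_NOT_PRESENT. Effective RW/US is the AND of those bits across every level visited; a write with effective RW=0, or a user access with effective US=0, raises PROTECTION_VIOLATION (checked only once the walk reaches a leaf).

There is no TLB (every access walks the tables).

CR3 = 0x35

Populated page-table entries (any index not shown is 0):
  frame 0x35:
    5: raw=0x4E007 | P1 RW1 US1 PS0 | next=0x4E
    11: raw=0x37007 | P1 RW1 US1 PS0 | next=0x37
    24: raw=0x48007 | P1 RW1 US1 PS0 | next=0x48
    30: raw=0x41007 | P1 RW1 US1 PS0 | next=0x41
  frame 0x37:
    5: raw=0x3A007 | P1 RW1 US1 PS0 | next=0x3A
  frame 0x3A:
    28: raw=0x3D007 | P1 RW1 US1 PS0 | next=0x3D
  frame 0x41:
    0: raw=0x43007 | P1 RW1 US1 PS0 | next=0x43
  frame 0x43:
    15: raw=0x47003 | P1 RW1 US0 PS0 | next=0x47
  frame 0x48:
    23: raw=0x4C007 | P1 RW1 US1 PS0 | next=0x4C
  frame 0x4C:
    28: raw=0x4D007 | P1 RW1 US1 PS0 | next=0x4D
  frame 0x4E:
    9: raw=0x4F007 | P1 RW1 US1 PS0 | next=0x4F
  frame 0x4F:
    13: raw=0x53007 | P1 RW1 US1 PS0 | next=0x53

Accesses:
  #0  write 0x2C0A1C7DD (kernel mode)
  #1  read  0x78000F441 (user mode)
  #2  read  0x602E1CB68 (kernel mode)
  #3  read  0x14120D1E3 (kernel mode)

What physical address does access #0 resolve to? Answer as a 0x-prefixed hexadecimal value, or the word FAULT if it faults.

Per-access translation:
#0 VA=0x2C0A1C7DD (w,kernel):
  L0 @0x35[11] → 0x37007  P=1,RW=1,US=1,PS=0
  L1 @0x37[5] → 0x3A007  P=1,RW=1,US=1,PS=0
  L2 @0x3A[28] → 0x3D007  P=1,RW=1,US=1,PS=0
  → PA=0x3D7DD  (3 entries read)
#1 VA=0x78000F441 (r,user):
  L0 @0x35[30] → 0x41007  P=1,RW=1,US=1,PS=0
  L1 @0x41[0] → 0x43007  P=1,RW=1,US=1,PS=0
  L2 @0x43[15] → 0x47003  P=1,RW=1,US=0,PS=0
  → PROTECTION_VIOLATION  (3 entries read)
#2 VA=0x602E1CB68 (r,kernel):
  L0 @0x35[24] → 0x48007  P=1,RW=1,US=1,PS=0
  L1 @0x48[23] → 0x4C007  P=1,RW=1,US=1,PS=0
  L2 @0x4C[28] → 0x4D007  P=1,RW=1,US=1,PS=0
  → PA=0x4DB68  (3 entries read)
#3 VA=0x14120D1E3 (r,kernel):
  L0 @0x35[5] → 0x4E007  P=1,RW=1,US=1,PS=0
  L1 @0x4E[9] → 0x4F007  P=1,RW=1,US=1,PS=0
  L2 @0x4F[13] → 0x53007  P=1,RW=1,US=1,PS=0
  → PA=0x531E3  (3 entries read)

Access #0 PA: 0x3D7DD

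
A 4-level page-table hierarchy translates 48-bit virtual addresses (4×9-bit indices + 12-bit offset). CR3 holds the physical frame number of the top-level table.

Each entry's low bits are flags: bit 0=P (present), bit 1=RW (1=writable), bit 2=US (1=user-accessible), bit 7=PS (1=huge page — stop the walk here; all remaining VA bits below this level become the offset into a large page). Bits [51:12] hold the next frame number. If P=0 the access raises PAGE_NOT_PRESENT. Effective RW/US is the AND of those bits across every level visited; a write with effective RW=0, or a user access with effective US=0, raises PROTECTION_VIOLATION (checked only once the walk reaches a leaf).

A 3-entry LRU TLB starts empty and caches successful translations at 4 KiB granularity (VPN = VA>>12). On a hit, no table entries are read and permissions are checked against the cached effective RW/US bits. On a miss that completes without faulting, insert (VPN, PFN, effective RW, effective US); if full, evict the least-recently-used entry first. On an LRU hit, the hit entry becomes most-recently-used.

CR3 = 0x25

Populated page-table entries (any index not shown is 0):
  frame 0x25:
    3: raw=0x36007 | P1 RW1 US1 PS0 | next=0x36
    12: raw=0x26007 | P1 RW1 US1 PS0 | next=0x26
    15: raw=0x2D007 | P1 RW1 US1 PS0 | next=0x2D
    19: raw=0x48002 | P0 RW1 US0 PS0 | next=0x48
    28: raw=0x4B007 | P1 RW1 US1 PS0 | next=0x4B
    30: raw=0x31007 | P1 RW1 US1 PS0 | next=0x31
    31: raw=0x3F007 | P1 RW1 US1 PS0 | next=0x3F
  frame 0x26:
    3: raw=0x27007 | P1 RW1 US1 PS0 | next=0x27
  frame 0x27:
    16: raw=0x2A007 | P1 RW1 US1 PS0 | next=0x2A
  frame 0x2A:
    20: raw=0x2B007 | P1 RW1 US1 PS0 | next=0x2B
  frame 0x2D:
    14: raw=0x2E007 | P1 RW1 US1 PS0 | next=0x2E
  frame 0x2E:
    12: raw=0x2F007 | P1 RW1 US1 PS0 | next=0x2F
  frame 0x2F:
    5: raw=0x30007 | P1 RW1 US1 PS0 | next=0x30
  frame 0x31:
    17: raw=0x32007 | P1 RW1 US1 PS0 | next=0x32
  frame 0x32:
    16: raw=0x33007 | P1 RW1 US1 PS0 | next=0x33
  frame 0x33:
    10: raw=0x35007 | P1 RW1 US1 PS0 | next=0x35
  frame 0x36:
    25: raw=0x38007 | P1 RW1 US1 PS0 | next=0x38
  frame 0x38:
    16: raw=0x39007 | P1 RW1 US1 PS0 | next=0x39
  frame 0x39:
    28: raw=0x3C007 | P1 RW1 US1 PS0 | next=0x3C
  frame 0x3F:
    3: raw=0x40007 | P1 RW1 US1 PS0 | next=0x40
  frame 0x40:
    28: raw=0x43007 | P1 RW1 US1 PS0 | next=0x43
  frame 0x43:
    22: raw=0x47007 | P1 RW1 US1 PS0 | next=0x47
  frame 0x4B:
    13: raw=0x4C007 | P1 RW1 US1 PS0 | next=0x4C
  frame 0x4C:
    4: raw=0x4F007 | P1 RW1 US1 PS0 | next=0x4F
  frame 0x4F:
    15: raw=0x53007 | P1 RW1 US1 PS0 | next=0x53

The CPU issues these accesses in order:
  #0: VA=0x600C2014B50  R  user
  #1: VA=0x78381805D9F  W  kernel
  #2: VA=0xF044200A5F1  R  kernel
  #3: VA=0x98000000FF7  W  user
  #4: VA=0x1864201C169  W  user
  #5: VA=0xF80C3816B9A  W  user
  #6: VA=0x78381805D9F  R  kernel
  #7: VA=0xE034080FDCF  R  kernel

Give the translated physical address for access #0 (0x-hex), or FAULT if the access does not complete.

Trace:
#0 VA=0x600C2014B50 (r,user):
  L0 @0x25[12] → 0x26007  P=1,RW=1,US=1,PS=0
  L1 @0x26[3] → 0x27007  P=1,RW=1,US=1,PS=0
  L2 @0x27[16] → 0x2A007  P=1,RW=1,US=1,PS=0
  L3 @0x2A[20] → 0x2B007  P=1,RW=1,US=1,PS=0
  ✓ 0x2BB50  — 4 lookups
#1 VA=0x78381805D9F (w,kernel):
  L0 @0x25[15] → 0x2D007  P=1,RW=1,US=1,PS=0
  L1 @0x2D[14] → 0x2E007  P=1,RW=1,US=1,PS=0
  L2 @0x2E[12] → 0x2F007  P=1,RW=1,US=1,PS=0
  L3 @0x2F[5] → 0x30007  P=1,RW=1,US=1,PS=0
  ✓ 0x30D9F  — 4 lookups
#2 VA=0xF044200A5F1 (r,kernel):
  L0 @0x25[30] → 0x31007  P=1,RW=1,US=1,PS=0
  L1 @0x31[17] → 0x32007  P=1,RW=1,US=1,PS=0
  L2 @0x32[16] → 0x33007  P=1,RW=1,US=1,PS=0
  L3 @0x33[10] → 0x35007  P=1,RW=1,US=1,PS=0
  ✓ 0x355F1  — 4 lookups
#3 VA=0x98000000FF7 (w,user):
  L0 @0x25[19] → 0x48002  P=0,RW=1,US=0,PS=0
  ⇒ fault: PAGE_NOT_PRESENT  — 1 lookups
#4 VA=0x1864201C169 (w,user):
  L0 @0x25[3] → 0x36007  P=1,RW=1,US=1,PS=0
  L1 @0x36[25] → 0x38007  P=1,RW=1,US=1,PS=0
  L2 @0x38[16] → 0x39007  P=1,RW=1,US=1,PS=0
  L3 @0x39[28] → 0x3C007  P=1,RW=1,US=1,PS=0
  ✓ 0x3C169  — 4 lookups
#5 VA=0xF80C3816B9A (w,user):
  L0 @0x25[31] → 0x3F007  P=1,RW=1,US=1,PS=0
  L1 @0x3F[3] → 0x40007  P=1,RW=1,US=1,PS=0
  L2 @0x40[28] → 0x43007  P=1,RW=1,US=1,PS=0
  L3 @0x43[22] → 0x47007  P=1,RW=1,US=1,PS=0
  ✓ 0x47B9A  — 4 lookups
#6 VA=0x78381805D9F (r,kernel):
  L0 @0x25[15] → 0x2D007  P=1,RW=1,US=1,PS=0
  L1 @0x2D[14] → 0x2E007  P=1,RW=1,US=1,PS=0
  L2 @0x2E[12] → 0x2F007  P=1,RW=1,US=1,PS=0
  L3 @0x2F[5] → 0x30007  P=1,RW=1,US=1,PS=0
  ✓ 0x30D9F  — 4 lookups
#7 VA=0xE034080FDCF (r,kernel):
  L0 @0x25[28] → 0x4B007  P=1,RW=1,US=1,PS=0
  L1 @0x4B[13] → 0x4C007  P=1,RW=1,US=1,PS=0
  L2 @0x4C[4] → 0x4F007  P=1,RW=1,US=1,PS=0
  L3 @0x4F[15] → 0x53007  P=1,RW=1,US=1,PS=0
  ✓ 0x53DCF  — 4 lookups

Access #0 PA: 0x2BB50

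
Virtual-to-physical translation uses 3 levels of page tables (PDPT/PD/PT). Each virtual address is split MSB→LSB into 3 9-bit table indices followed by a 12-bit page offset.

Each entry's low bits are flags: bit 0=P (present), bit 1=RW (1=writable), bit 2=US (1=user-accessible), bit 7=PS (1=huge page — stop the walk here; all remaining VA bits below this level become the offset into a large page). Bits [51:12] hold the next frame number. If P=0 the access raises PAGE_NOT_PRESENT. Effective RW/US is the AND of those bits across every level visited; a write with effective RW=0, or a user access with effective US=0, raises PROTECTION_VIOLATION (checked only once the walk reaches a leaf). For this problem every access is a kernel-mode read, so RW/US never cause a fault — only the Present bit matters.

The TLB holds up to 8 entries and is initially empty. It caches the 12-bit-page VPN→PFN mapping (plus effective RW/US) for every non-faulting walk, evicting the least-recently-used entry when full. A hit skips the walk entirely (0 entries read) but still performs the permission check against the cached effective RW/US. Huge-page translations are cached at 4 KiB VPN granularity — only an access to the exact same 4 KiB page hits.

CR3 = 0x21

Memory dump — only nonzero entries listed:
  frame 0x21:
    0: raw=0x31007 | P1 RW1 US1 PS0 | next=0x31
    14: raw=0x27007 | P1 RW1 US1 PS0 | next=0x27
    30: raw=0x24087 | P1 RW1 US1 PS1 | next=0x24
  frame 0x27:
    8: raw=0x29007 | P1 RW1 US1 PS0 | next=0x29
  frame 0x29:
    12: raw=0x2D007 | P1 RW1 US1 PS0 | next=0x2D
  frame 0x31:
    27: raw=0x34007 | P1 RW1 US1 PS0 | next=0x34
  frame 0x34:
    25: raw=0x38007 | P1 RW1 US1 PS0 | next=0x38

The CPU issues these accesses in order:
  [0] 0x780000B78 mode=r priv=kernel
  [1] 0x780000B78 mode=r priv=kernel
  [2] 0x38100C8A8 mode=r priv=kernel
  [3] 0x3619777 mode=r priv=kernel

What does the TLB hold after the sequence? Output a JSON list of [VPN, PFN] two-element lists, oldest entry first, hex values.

Per-access translation:
#0 VA=0x780000B78 (r,kernel):
  L0: frame=0x21 idx=30 entry=0x24087 [P=1 RW=1 US=1 PS=1]
  ⇒ phys 0x24B78 (huge @L0)  [1 reads]
#1 VA=0x780000B78 (r,kernel):
  TLB hit vpn=0x780000 → PA=0x24B78
#2 VA=0x38100C8A8 (r,kernel):
  L0: frame=0x21 idx=14 entry=0x27007 [P=1 RW=1 US=1 PS=0]
  L1: frame=0x27 idx=8 entry=0x29007 [P=1 RW=1 US=1 PS=0]
  L2: frame=0x29 idx=12 entry=0x2D007 [P=1 RW=1 US=1 PS=0]
  ⇒ phys 0x2D8A8  [3 reads]
#3 VA=0x3619777 (r,kernel):
  L0: frame=0x21 idx=0 entry=0x31007 [P=1 RW=1 US=1 PS=0]
  L1: frame=0x31 idx=27 entry=0x34007 [P=1 RW=1 US=1 PS=0]
  L2: frame=0x34 idx=25 entry=0x38007 [P=1 RW=1 US=1 PS=0]
  ⇒ phys 0x38777  [3 reads]

TLB: [["0x780000", "0x24"], ["0x38100C", "0x2D"], ["0x3619", "0x38"]]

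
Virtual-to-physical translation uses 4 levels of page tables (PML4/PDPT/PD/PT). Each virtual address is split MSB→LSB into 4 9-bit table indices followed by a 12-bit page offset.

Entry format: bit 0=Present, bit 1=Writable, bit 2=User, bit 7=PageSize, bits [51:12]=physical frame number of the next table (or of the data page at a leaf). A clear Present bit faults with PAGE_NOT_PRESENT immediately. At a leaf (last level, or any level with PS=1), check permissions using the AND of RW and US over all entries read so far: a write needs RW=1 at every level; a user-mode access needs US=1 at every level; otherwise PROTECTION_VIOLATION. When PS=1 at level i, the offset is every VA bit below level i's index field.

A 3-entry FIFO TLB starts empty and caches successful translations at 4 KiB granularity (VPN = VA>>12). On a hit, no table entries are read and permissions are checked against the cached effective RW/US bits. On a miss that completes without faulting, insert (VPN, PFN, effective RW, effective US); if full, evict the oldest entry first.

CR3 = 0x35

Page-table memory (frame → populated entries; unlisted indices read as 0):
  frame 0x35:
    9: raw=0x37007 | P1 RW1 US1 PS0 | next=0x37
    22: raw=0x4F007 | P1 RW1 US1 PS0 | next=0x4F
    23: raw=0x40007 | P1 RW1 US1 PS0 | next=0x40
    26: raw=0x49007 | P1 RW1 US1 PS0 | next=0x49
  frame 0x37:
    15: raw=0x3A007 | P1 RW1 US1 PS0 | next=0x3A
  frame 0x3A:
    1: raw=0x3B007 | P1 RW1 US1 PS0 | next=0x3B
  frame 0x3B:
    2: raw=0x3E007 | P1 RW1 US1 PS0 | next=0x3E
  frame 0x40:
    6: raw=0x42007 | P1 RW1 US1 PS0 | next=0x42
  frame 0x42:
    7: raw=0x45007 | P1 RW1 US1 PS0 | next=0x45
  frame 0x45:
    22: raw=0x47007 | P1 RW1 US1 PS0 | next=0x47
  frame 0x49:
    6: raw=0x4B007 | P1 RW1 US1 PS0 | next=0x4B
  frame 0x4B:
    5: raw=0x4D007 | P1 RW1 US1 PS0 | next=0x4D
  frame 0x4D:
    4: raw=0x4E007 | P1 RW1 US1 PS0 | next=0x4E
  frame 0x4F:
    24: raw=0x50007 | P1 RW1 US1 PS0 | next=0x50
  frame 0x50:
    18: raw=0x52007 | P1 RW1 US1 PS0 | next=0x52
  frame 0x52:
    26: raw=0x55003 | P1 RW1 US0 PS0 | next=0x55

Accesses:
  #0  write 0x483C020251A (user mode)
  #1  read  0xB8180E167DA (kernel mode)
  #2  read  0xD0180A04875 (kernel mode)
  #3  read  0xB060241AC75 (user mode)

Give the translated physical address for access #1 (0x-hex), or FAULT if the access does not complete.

Walk each access:
#0 VA=0x483C020251A (w,user):
  [0] read 0x35 idx=9: raw=0x37007 flags P=1 W=1 U=1 S=0
  [1] read 0x37 idx=15: raw=0x3A007 flags P=1 W=1 U=1 S=0
  [2] read 0x3A idx=1: raw=0x3B007 flags P=1 W=1 U=1 S=0
  [3] read 0x3B idx=2: raw=0x3E007 flags P=1 W=1 U=1 S=0
  ⇒ phys 0x3E51A  [4 reads]
#1 VA=0xB8180E167DA (r,kernel):
  [0] read 0x35 idx=23: raw=0x40007 flags P=1 W=1 U=1 S=0
  [1] read 0x40 idx=6: raw=0x42007 flags P=1 W=1 U=1 S=0
  [2] read 0x42 idx=7: raw=0x45007 flags P=1 W=1 U=1 S=0
  [3] read 0x45 idx=22: raw=0x47007 flags P=1 W=1 U=1 S=0
  ⇒ phys 0x477DA  [4 reads]
#2 VA=0xD0180A04875 (r,kernel):
  [0] read 0x35 idx=26: raw=0x49007 flags P=1 W=1 U=1 S=0
  [1] read 0x49 idx=6: raw=0x4B007 flags P=1 W=1 U=1 S=0
  [2] read 0x4B idx=5: raw=0x4D007 flags P=1 W=1 U=1 S=0
  [3] read 0x4D idx=4: raw=0x4E007 flags P=1 W=1 U=1 S=0
  ⇒ phys 0x4E875  [4 reads]
#3 VA=0xB060241AC75 (r,user):
  [0] read 0x35 idx=22: raw=0x4F007 flags P=1 W=1 U=1 S=0
  [1] read 0x4F idx=24: raw=0x50007 flags P=1 W=1 U=1 S=0
  [2] read 0x50 idx=18: raw=0x52007 flags P=1 W=1 U=1 S=0
  [3] read 0x52 idx=26: raw=0x55003 flags P=1 W=1 U=0 S=0
  → PROTECTION_VIOLATION  (4 entries read)

Access #1 PA: 0x477DA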